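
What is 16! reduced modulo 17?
By Wilson's theorem, (16)! ≡ -1 ≡ 16 (mod 17)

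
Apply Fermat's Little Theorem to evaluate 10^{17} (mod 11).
10

By Fermat's Little Theorem, a^(p-1) ≡ 1 (mod p) for prime p and gcd(a, p) = 1
Here p = 11, so 10^10 ≡ 1 (mod 11)
We can reduce the exponent: 17 mod 10 = 7
So 10^17 ≡ 10^7 (mod 11)
Computing: 10^7 mod 11 = 10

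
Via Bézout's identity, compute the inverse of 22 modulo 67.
Extended GCD: 22(-3) + 67(1) = 1. So 22^(-1) ≡ 64 ≡ 64 (mod 67). Verify: 22 × 64 = 1408 ≡ 1 (mod 67)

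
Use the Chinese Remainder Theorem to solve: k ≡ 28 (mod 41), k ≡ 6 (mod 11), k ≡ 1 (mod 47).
18519

Using the Chinese Remainder Theorem:
M = product of moduli = 21197
For equation 1: M_1 = 517, 517 ≡ 25 (mod 41), inverse of 517 mod 41 is 23 (check: 25 × 23 = 575 ≡ 1 (mod 41))
For equation 2: M_2 = 1927, 1927 ≡ 2 (mod 11), inverse of 1927 mod 11 is 6 (check: 2 × 6 = 12 ≡ 1 (mod 11))
For equation 3: M_3 = 451, 451 ≡ 28 (mod 47), inverse of 451 mod 47 is 42 (check: 28 × 42 = 1176 ≡ 1 (mod 47))
Combine: k ≡ Σ r_i×M_i×(M_i⁻¹ mod m_i) = 28×517×23 + 6×1927×6 + 1×451×42 = 332948 + 69372 + 18942 = 421262
421262 mod 21197 = 18519
k ≡ 18519 (mod 21197)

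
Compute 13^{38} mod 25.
4

Using successive squaring:
Binary expansion of 38: 100110
Powers of 13 mod 25 (each is the square of the previous):
  13^1 ≡ 13 (mod 25)
  13^2 ≡ 13² = 169 ≡ 19 (mod 25)
  13^4 ≡ 19² = 361 ≡ 11 (mod 25)
  13^8 ≡ 11² = 121 ≡ 21 (mod 25)
  13^16 ≡ 21² = 441 ≡ 16 (mod 25)
  13^32 ≡ 16² = 256 ≡ 6 (mod 25)
38 = 32 + 4 + 2, so 13^38 = 13^32 × 13^4 × 13^2 ≡ 6 × 11 × 19 (mod 25)
Multiplying step by step:
  6 × 11 = 66 ≡ 16 (mod 25)
  16 × 19 = 304 ≡ 4 (mod 25)
Result: 13^38 ≡ 4 (mod 25)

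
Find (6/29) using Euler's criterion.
(6/29) = 6^{14} mod 29 = 1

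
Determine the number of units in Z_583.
520

Prime factorization: 583 = 11 × 53
Using the formula φ(n) = n × Π(1 - 1/p) for each prime factor p:
φ(583) = 583 × (1 - 1/11) × (1 - 1/53)
φ(583) = 520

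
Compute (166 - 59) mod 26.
3

(166 - 59) = 107
107 mod 26 = 3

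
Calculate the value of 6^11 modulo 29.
Using repeated squaring. 11 = 8 + 2 + 1 (binary 1011). Repeated squaring mod 29: 6^1 ≡ 6; 6^2 ≡ 6² = 36 ≡ 7; 6^4 ≡ 7² = 49 ≡ 20; 6^8 ≡ 20² = 400 ≡ 23. Multiply: 6^11 = 6^8 × 6^2 × 6^1 ≡ 23 × 7 × 6 (mod 29): 23 × 7 = 161 ≡ 16; 16 × 6 = 96 ≡ 9. So 6^11 ≡ 9 (mod 29).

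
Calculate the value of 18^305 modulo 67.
Using Fermat: 18^{66} ≡ 1 (mod 67). 305 ≡ 41 (mod 66). So 18^{305} ≡ 18^{41} ≡ 32 (mod 67)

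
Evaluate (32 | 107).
(32/107) = 32^{53} mod 107 = -1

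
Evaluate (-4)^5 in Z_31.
(-4) ≡ 27 (mod 31). 5 = 4 + 1 (binary 101). Repeated squaring mod 31: 27^1 ≡ 27; 27^2 ≡ 27² = 729 ≡ 16; 27^4 ≡ 16² = 256 ≡ 8. Multiply: (-4)^5 ≡ 27^4 × 27^1 ≡ 8 × 27 (mod 31): 8 × 27 = 216 ≡ 30. So (-4)^5 ≡ 30 (mod 31).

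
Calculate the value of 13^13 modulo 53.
Using repeated squaring. 13 = 8 + 4 + 1 (binary 1101). Repeated squaring mod 53: 13^1 ≡ 13; 13^2 ≡ 13² = 169 ≡ 10; 13^4 ≡ 10² = 100 ≡ 47; 13^8 ≡ 47² = 2209 ≡ 36. Multiply: 13^13 = 13^8 × 13^4 × 13^1 ≡ 36 × 47 × 13 (mod 53): 36 × 47 = 1692 ≡ 49; 49 × 13 = 637 ≡ 1. So 13^13 ≡ 1 (mod 53).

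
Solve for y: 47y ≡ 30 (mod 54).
42

Since gcd(47, 54) = 1 divides 30, a solution exists.
Multiply both sides by the inverse of 47 mod 54:
  47^(-1) mod 54 = 23
  x ≡ 23 × 30 ≡ 690 ≡ 42 (mod 54)
Verification: 47 × 42 = 1974 = 36 × 54 + 30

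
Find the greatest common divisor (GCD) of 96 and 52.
4

Using the Euclidean algorithm:
96 = 1 × 52 + 44
52 = 1 × 44 + 8
44 = 5 × 8 + 4
8 = 2 × 4 + 0

GCD(96, 52) = 4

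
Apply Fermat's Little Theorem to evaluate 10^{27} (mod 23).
19

By Fermat's Little Theorem, a^(p-1) ≡ 1 (mod p) for prime p and gcd(a, p) = 1
Here p = 23, so 10^22 ≡ 1 (mod 23)
We can reduce the exponent: 27 mod 22 = 5
So 10^27 ≡ 10^5 (mod 23)
Computing: 10^5 mod 23 = 19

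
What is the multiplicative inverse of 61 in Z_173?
61^(-1) ≡ 156 (mod 173). Verification: 61 × 156 = 9516 ≡ 1 (mod 173)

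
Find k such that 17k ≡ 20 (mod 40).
20

Since gcd(17, 40) = 1 divides 20, a solution exists.
Multiply both sides by the inverse of 17 mod 40:
  17^(-1) mod 40 = 33
  x ≡ 33 × 20 ≡ 660 ≡ 20 (mod 40)
Verification: 17 × 20 = 340 = 8 × 40 + 20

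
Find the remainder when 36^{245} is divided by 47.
By Fermat: 36^{46} ≡ 1 (mod 47). 245 = 5×46 + 15. So 36^{245} ≡ 36^{15} ≡ 4 (mod 47)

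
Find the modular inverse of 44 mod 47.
44^(-1) ≡ 31 (mod 47). Verification: 44 × 31 = 1364 ≡ 1 (mod 47)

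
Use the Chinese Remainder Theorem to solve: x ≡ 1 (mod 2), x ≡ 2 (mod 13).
15

Using the Chinese Remainder Theorem:
M = product of moduli = 26
For equation 1: M_1 = 13, 13 ≡ 1 (mod 2), inverse of 13 mod 2 is 1 (check: 1 × 1 = 1 ≡ 1 (mod 2))
For equation 2: M_2 = 2, 2 ≡ 2 (mod 13), inverse of 2 mod 13 is 7 (check: 2 × 7 = 14 ≡ 1 (mod 13))
Combine: x ≡ Σ r_i×M_i×(M_i⁻¹ mod m_i) = 1×13×1 + 2×2×7 = 13 + 28 = 41
41 mod 26 = 15
x ≡ 15 (mod 26)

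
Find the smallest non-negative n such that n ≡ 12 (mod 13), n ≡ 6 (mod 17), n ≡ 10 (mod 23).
1689

Using the Chinese Remainder Theorem:
M = product of moduli = 5083
For equation 1: M_1 = 391, 391 ≡ 1 (mod 13), inverse of 391 mod 13 is 1 (check: 1 × 1 = 1 ≡ 1 (mod 13))
For equation 2: M_2 = 299, 299 ≡ 10 (mod 17), inverse of 299 mod 17 is 12 (check: 10 × 12 = 120 ≡ 1 (mod 17))
For equation 3: M_3 = 221, 221 ≡ 14 (mod 23), inverse of 221 mod 23 is 5 (check: 14 × 5 = 70 ≡ 1 (mod 23))
Combine: n ≡ Σ r_i×M_i×(M_i⁻¹ mod m_i) = 12×391×1 + 6×299×12 + 10×221×5 = 4692 + 21528 + 11050 = 37270
37270 mod 5083 = 1689
n ≡ 1689 (mod 5083)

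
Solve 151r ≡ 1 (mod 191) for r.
151^(-1) ≡ 148 (mod 191). Verification: 151 × 148 = 22348 ≡ 1 (mod 191)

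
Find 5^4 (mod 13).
4 = 4 (binary 100). Repeated squaring mod 13: 5^1 ≡ 5; 5^2 ≡ 5² = 25 ≡ 12; 5^4 ≡ 12² = 144 ≡ 1. So 5^4 ≡ 1 (mod 13).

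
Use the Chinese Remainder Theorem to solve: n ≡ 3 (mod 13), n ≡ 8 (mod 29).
211

Using the Chinese Remainder Theorem:
M = product of moduli = 377
For equation 1: M_1 = 29, 29 ≡ 3 (mod 13), inverse of 29 mod 13 is 9 (check: 3 × 9 = 27 ≡ 1 (mod 13))
For equation 2: M_2 = 13, 13 ≡ 13 (mod 29), inverse of 13 mod 29 is 9 (check: 13 × 9 = 117 ≡ 1 (mod 29))
Combine: n ≡ Σ r_i×M_i×(M_i⁻¹ mod m_i) = 3×29×9 + 8×13×9 = 783 + 936 = 1719
1719 mod 377 = 211
n ≡ 211 (mod 377)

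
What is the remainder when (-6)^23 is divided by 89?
Using repeated squaring. (-6) ≡ 83 (mod 89). 23 = 16 + 4 + 2 + 1 (binary 10111). Repeated squaring mod 89: 83^1 ≡ 83; 83^2 ≡ 83² = 6889 ≡ 36; 83^4 ≡ 36² = 1296 ≡ 50; 83^8 ≡ 50² = 2500 ≡ 8; 83^16 ≡ 8² = 64 ≡ 64. Multiply: (-6)^23 ≡ 83^16 × 83^4 × 83^2 × 83^1 ≡ 64 × 50 × 36 × 83 (mod 89): 64 × 50 = 3200 ≡ 85; 85 × 36 = 3060 ≡ 34; 34 × 83 = 2822 ≡ 63. So (-6)^23 ≡ 63 (mod 89).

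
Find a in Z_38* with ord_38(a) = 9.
5 has order 9 mod 38 since 5^{9} ≡ 1 (mod 38) and no smaller power works.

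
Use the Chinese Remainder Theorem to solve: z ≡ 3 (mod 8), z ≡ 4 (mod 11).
M = 8 × 11 = 88. M₁ = 11, y₁ ≡ 3 (mod 8). M₂ = 8, y₂ ≡ 7 (mod 11). z = 3×11×3 + 4×8×7 ≡ 59 (mod 88)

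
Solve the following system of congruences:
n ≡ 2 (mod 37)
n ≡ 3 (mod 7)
150

Using the Chinese Remainder Theorem:
M = product of moduli = 259
For equation 1: M_1 = 7, 7 ≡ 7 (mod 37), inverse of 7 mod 37 is 16 (check: 7 × 16 = 112 ≡ 1 (mod 37))
For equation 2: M_2 = 37, 37 ≡ 2 (mod 7), inverse of 37 mod 7 is 4 (check: 2 × 4 = 8 ≡ 1 (mod 7))
Combine: n ≡ Σ r_i×M_i×(M_i⁻¹ mod m_i) = 2×7×16 + 3×37×4 = 224 + 444 = 668
668 mod 259 = 150
n ≡ 150 (mod 259)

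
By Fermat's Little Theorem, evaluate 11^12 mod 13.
By Fermat's Little Theorem, 11^{12} ≡ 1 (mod 13) since 13 is prime and gcd(11, 13) = 1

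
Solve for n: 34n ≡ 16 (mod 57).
34

Since gcd(34, 57) = 1 divides 16, a solution exists.
Multiply both sides by the inverse of 34 mod 57:
  34^(-1) mod 57 = 52
  x ≡ 52 × 16 ≡ 832 ≡ 34 (mod 57)
Verification: 34 × 34 = 1156 = 20 × 57 + 16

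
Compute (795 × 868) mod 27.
21

(795 × 868) = 690060
690060 mod 27 = 21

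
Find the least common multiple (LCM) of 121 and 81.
9801

First find GCD(121, 81) using the Euclidean algorithm:
121 = 1 × 81 + 40
81 = 2 × 40 + 1
40 = 40 × 1 + 0
GCD(121, 81) = 1

LCM formula: LCM(a, b) = (a × b) / GCD(a, b)
LCM(121, 81) = (121 × 81) / 1
LCM(121, 81) = 9801 / 1
LCM(121, 81) = 9801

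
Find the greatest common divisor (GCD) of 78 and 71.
1

Using the Euclidean algorithm:
78 = 1 × 71 + 7
71 = 10 × 7 + 1
7 = 7 × 1 + 0

GCD(78, 71) = 1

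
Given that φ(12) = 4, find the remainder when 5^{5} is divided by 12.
By Euler: 5^{4} ≡ 1 (mod 12) since gcd(5, 12) = 1. 5 = 1×4 + 1. So 5^{5} ≡ 5^{1} ≡ 5 (mod 12)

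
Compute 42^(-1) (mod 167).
42^(-1) ≡ 4 (mod 167). Verification: 42 × 4 = 168 ≡ 1 (mod 167)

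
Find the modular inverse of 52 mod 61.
52^(-1) ≡ 27 (mod 61). Verification: 52 × 27 = 1404 ≡ 1 (mod 61)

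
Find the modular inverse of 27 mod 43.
27^(-1) ≡ 8 (mod 43). Verification: 27 × 8 = 216 ≡ 1 (mod 43)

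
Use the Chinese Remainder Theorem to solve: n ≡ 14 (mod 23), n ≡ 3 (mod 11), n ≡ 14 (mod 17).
14

Using the Chinese Remainder Theorem:
M = product of moduli = 4301
For equation 1: M_1 = 187, 187 ≡ 3 (mod 23), inverse of 187 mod 23 is 8 (check: 3 × 8 = 24 ≡ 1 (mod 23))
For equation 2: M_2 = 391, 391 ≡ 6 (mod 11), inverse of 391 mod 11 is 2 (check: 6 × 2 = 12 ≡ 1 (mod 11))
For equation 3: M_3 = 253, 253 ≡ 15 (mod 17), inverse of 253 mod 17 is 8 (check: 15 × 8 = 120 ≡ 1 (mod 17))
Combine: n ≡ Σ r_i×M_i×(M_i⁻¹ mod m_i) = 14×187×8 + 3×391×2 + 14×253×8 = 20944 + 2346 + 28336 = 51626
51626 mod 4301 = 14
n ≡ 14 (mod 4301)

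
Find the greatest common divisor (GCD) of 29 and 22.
1

Using the Euclidean algorithm:
29 = 1 × 22 + 7
22 = 3 × 7 + 1
7 = 7 × 1 + 0

GCD(29, 22) = 1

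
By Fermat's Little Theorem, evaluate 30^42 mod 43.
By Fermat's Little Theorem, 30^{42} ≡ 1 (mod 43) since 43 is prime and gcd(30, 43) = 1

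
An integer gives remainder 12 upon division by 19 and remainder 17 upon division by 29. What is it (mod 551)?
M = 19 × 29 = 551. M₁ = 29, y₁ ≡ 2 (mod 19). M₂ = 19, y₂ ≡ 26 (mod 29). z = 12×29×2 + 17×19×26 ≡ 278 (mod 551). The smallest positive such number is 278.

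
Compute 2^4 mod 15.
4 = 4 (binary 100). Repeated squaring mod 15: 2^1 ≡ 2; 2^2 ≡ 2² = 4 ≡ 4; 2^4 ≡ 4² = 16 ≡ 1. So 2^4 ≡ 1 (mod 15).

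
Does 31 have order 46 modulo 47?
p - 1 = 46 has prime divisors 2, 23. Check 31^(46/q) mod 47 for each: 31^(46/2) = 31^23 ≡ 46, 31^(46/23) = 31^2 ≡ 21 (mod 47). None of these is 1, so 31 has order 46 = φ(47), so it is a primitive root mod 47.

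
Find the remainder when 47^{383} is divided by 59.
By Fermat: 47^{58} ≡ 1 (mod 59). 383 = 6×58 + 35. So 47^{383} ≡ 47^{35} ≡ 6 (mod 59)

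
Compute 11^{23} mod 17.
3

Using successive squaring:
Binary expansion of 23: 10111
Powers of 11 mod 17 (each is the square of the previous):
  11^1 ≡ 11 (mod 17)
  11^2 ≡ 11² = 121 ≡ 2 (mod 17)
  11^4 ≡ 2² = 4 ≡ 4 (mod 17)
  11^8 ≡ 4² = 16 ≡ 16 (mod 17)
  11^16 ≡ 16² = 256 ≡ 1 (mod 17)
23 = 16 + 4 + 2 + 1, so 11^23 = 11^16 × 11^4 × 11^2 × 11^1 ≡ 1 × 4 × 2 × 11 (mod 17)
Multiplying step by step:
  1 × 4 = 4 ≡ 4 (mod 17)
  4 × 2 = 8 ≡ 8 (mod 17)
  8 × 11 = 88 ≡ 3 (mod 17)
Result: 11^23 ≡ 3 (mod 17)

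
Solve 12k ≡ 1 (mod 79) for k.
12^(-1) ≡ 33 (mod 79). Verification: 12 × 33 = 396 ≡ 1 (mod 79)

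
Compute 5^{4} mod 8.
1

Using successive squaring:
Binary expansion of 4: 100
Powers of 5 mod 8 (each is the square of the previous):
  5^1 ≡ 5 (mod 8)
  5^2 ≡ 5² = 25 ≡ 1 (mod 8)
  5^4 ≡ 1² = 1 ≡ 1 (mod 8)
4 is a power of 2, so 5^4 is the last square: ≡ 1 (mod 8)
Result: 5^4 ≡ 1 (mod 8)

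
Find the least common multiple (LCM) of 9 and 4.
36

First find GCD(9, 4) using the Euclidean algorithm:
9 = 2 × 4 + 1
4 = 4 × 1 + 0
GCD(9, 4) = 1

LCM formula: LCM(a, b) = (a × b) / GCD(a, b)
LCM(9, 4) = (9 × 4) / 1
LCM(9, 4) = 36 / 1
LCM(9, 4) = 36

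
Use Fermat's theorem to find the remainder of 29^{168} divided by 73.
64

By Fermat's Little Theorem, a^(p-1) ≡ 1 (mod p) for prime p and gcd(a, p) = 1
Here p = 73, so 29^72 ≡ 1 (mod 73)
We can reduce the exponent: 168 mod 72 = 24
So 29^168 ≡ 29^24 (mod 73)
Computing: 29^24 mod 73 = 64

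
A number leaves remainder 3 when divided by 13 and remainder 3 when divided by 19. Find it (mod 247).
M = 13 × 19 = 247. M₁ = 19, y₁ ≡ 11 (mod 13). M₂ = 13, y₂ ≡ 3 (mod 19). r = 3×19×11 + 3×13×3 ≡ 3 (mod 247)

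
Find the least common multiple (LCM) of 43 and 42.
1806

First find GCD(43, 42) using the Euclidean algorithm:
43 = 1 × 42 + 1
42 = 42 × 1 + 0
GCD(43, 42) = 1

LCM formula: LCM(a, b) = (a × b) / GCD(a, b)
LCM(43, 42) = (43 × 42) / 1
LCM(43, 42) = 1806 / 1
LCM(43, 42) = 1806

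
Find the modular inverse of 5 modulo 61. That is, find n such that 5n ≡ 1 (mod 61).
49

Using Extended Euclidean Algorithm:
gcd(5, 61) = 1
Bezout coefficients: 5 × -12 + 61 × 1 = 1
So 5 × -12 ≡ 1 (mod 61)
The inverse is -12 mod 61 = 49
Verification: 5 × 49 = 245 = 4 × 61 + 1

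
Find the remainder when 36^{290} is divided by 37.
By Fermat: 36^{36} ≡ 1 (mod 37). 290 = 8×36 + 2. So 36^{290} ≡ 36^{2} ≡ 1 (mod 37)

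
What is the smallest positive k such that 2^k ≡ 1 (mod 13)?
Powers of 2 mod 13: 2^1≡2, 2^2≡4, 2^3≡8, 2^4≡3, 2^5≡6, 2^6≡12, 2^7≡11, 2^8≡9, 2^9≡5, 2^10≡10, 2^11≡7, 2^12≡1. Order = 12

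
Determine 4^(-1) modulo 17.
4^(-1) ≡ 13 (mod 17). Verification: 4 × 13 = 52 ≡ 1 (mod 17)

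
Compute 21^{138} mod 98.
49

Using successive squaring:
Binary expansion of 138: 10001010
Powers of 21 mod 98 (each is the square of the previous):
  21^1 ≡ 21 (mod 98)
  21^2 ≡ 21² = 441 ≡ 49 (mod 98)
  21^4 ≡ 49² = 2401 ≡ 49 (mod 98)
  21^8 ≡ 49² = 2401 ≡ 49 (mod 98)
  21^16 ≡ 49² = 2401 ≡ 49 (mod 98)
  21^32 ≡ 49² = 2401 ≡ 49 (mod 98)
  21^64 ≡ 49² = 2401 ≡ 49 (mod 98)
  21^128 ≡ 49² = 2401 ≡ 49 (mod 98)
138 = 128 + 8 + 2, so 21^138 = 21^128 × 21^8 × 21^2 ≡ 49 × 49 × 49 (mod 98)
Multiplying step by step:
  49 × 49 = 2401 ≡ 49 (mod 98)
  49 × 49 = 2401 ≡ 49 (mod 98)
Result: 21^138 ≡ 49 (mod 98)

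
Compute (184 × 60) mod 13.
3

(184 × 60) = 11040
11040 mod 13 = 3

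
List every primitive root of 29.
Primitive roots mod 29: {2, 3, 8, 10, 11, 14, 15, 18, 19, 21, 26, 27}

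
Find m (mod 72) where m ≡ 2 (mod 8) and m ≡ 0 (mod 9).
M = 8 × 9 = 72. M₁ = 9, y₁ ≡ 1 (mod 8). M₂ = 8, y₂ ≡ 8 (mod 9). m = 2×9×1 + 0×8×8 ≡ 18 (mod 72)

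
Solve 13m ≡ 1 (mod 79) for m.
13^(-1) ≡ 73 (mod 79). Verification: 13 × 73 = 949 ≡ 1 (mod 79)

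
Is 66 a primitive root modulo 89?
Yes

To verify, check if 66^(88/q) ≢ 1 (mod 89) for each prime divisor q of 88
Divisors of 88 = 88: [1, 2, 4, 8, 11, 22, 44, 88]
  66^(88/2) = 66^44 ≡ 88 (mod 89)
  66^(88/11) = 66^8 ≡ 2 (mod 89)
Conclusion: 66 is a primitive root modulo 89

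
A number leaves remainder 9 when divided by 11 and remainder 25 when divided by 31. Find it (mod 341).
M = 11 × 31 = 341. M₁ = 31, y₁ ≡ 5 (mod 11). M₂ = 11, y₂ ≡ 17 (mod 31). r = 9×31×5 + 25×11×17 ≡ 273 (mod 341)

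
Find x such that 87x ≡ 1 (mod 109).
87^(-1) ≡ 104 (mod 109). Verification: 87 × 104 = 9048 ≡ 1 (mod 109)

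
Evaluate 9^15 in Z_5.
Using Fermat: 9^{4} ≡ 1 (mod 5). 15 ≡ 3 (mod 4). So 9^{15} ≡ 9^{3} ≡ 4 (mod 5)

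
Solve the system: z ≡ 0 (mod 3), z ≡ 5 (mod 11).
M = 3 × 11 = 33. M₁ = 11, y₁ ≡ 2 (mod 3). M₂ = 3, y₂ ≡ 4 (mod 11). z = 0×11×2 + 5×3×4 ≡ 27 (mod 33)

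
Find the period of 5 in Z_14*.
Powers of 5 mod 14: 5^1≡5, 5^2≡11, 5^3≡13, 5^4≡9, 5^5≡3, 5^6≡1. Order = 6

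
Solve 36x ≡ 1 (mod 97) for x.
36^(-1) ≡ 62 (mod 97). Verification: 36 × 62 = 2232 ≡ 1 (mod 97)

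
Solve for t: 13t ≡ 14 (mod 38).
4

Since gcd(13, 38) = 1 divides 14, a solution exists.
Multiply both sides by the inverse of 13 mod 38:
  13^(-1) mod 38 = 3
  x ≡ 3 × 14 ≡ 42 ≡ 4 (mod 38)
Verification: 13 × 4 = 52 = 1 × 38 + 14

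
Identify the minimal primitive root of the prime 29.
p - 1 = 28 has prime divisors 2, 7. h is a primitive root mod 29 iff h^(28/q) ≢ 1 (mod 29) for each such q.
h = 2: 2^14 ≡ 28, 2^4 ≡ 16 (mod 29); none is 1, so 2 has order 28 and is a primitive root.
The smallest primitive root mod 29 is g = 2.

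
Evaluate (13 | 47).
(13/47) = 13^{23} mod 47 = -1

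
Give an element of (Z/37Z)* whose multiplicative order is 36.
2 has order 36 mod 37 since 2^{36} ≡ 1 (mod 37) and no smaller power works.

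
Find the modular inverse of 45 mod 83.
45^(-1) ≡ 24 (mod 83). Verification: 45 × 24 = 1080 ≡ 1 (mod 83)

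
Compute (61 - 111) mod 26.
2

(61 - 111) = -50
-50 mod 26 = 2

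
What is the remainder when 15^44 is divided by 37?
Using Fermat: 15^{36} ≡ 1 (mod 37). 44 ≡ 8 (mod 36). So 15^{44} ≡ 15^{8} ≡ 7 (mod 37)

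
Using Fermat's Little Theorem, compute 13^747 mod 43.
By Fermat: 13^{42} ≡ 1 (mod 43). 747 ≡ 33 (mod 42). So 13^{747} ≡ 13^{33} ≡ 41 (mod 43)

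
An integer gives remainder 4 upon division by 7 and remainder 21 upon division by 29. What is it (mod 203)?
M = 7 × 29 = 203. M₁ = 29, y₁ ≡ 1 (mod 7). M₂ = 7, y₂ ≡ 25 (mod 29). k = 4×29×1 + 21×7×25 ≡ 137 (mod 203). The smallest positive such number is 137.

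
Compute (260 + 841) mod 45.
21

(260 + 841) = 1101
1101 mod 45 = 21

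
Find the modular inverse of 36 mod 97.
36^(-1) ≡ 62 (mod 97). Verification: 36 × 62 = 2232 ≡ 1 (mod 97)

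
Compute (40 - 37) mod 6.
3

(40 - 37) = 3
3 mod 6 = 3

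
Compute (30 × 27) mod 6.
0

(30 × 27) = 810
810 mod 6 = 0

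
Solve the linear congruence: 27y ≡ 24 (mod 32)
8

Since gcd(27, 32) = 1 divides 24, a solution exists.
Multiply both sides by the inverse of 27 mod 32:
  27^(-1) mod 32 = 19
  x ≡ 19 × 24 ≡ 456 ≡ 8 (mod 32)
Verification: 27 × 8 = 216 = 6 × 32 + 24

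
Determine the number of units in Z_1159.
1080

Prime factorization: 1159 = 19 × 61
Using the formula φ(n) = n × Π(1 - 1/p) for each prime factor p:
φ(1159) = 1159 × (1 - 1/19) × (1 - 1/61)
φ(1159) = 1080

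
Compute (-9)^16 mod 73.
Using repeated squaring. (-9) ≡ 64 (mod 73). 16 = 16 (binary 10000). Repeated squaring mod 73: 64^1 ≡ 64; 64^2 ≡ 64² = 4096 ≡ 8; 64^4 ≡ 8² = 64 ≡ 64; 64^8 ≡ 64² = 4096 ≡ 8; 64^16 ≡ 8² = 64 ≡ 64. So (-9)^16 ≡ 64 (mod 73).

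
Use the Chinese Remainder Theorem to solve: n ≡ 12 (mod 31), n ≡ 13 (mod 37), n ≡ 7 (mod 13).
11668

Using the Chinese Remainder Theorem:
M = product of moduli = 14911
For equation 1: M_1 = 481, 481 ≡ 16 (mod 31), inverse of 481 mod 31 is 2 (check: 16 × 2 = 32 ≡ 1 (mod 31))
For equation 2: M_2 = 403, 403 ≡ 33 (mod 37), inverse of 403 mod 37 is 9 (check: 33 × 9 = 297 ≡ 1 (mod 37))
For equation 3: M_3 = 1147, 1147 ≡ 3 (mod 13), inverse of 1147 mod 13 is 9 (check: 3 × 9 = 27 ≡ 1 (mod 13))
Combine: n ≡ Σ r_i×M_i×(M_i⁻¹ mod m_i) = 12×481×2 + 13×403×9 + 7×1147×9 = 11544 + 47151 + 72261 = 130956
130956 mod 14911 = 11668
n ≡ 11668 (mod 14911)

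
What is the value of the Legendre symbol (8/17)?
(8/17) = 8^{8} mod 17 = 1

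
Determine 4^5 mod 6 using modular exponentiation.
5 = 4 + 1 (binary 101). Repeated squaring mod 6: 4^1 ≡ 4; 4^2 ≡ 4² = 16 ≡ 4; 4^4 ≡ 4² = 16 ≡ 4. Multiply: 4^5 = 4^4 × 4^1 ≡ 4 × 4 (mod 6): 4 × 4 = 16 ≡ 4. So 4^5 ≡ 4 (mod 6).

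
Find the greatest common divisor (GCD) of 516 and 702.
6

Using the Euclidean algorithm:
516 = 0 × 702 + 516
702 = 1 × 516 + 186
516 = 2 × 186 + 144
186 = 1 × 144 + 42
144 = 3 × 42 + 18
42 = 2 × 18 + 6
18 = 3 × 6 + 0

GCD(516, 702) = 6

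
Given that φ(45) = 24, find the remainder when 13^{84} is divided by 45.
By Euler: 13^{24} ≡ 1 (mod 45) since gcd(13, 45) = 1. 84 = 3×24 + 12. So 13^{84} ≡ 13^{12} ≡ 1 (mod 45)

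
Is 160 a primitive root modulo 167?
p - 1 = 166 has prime divisors 2, 83. Check 160^(166/q) mod 167 for each: 160^(166/2) = 160^83 ≡ 166, 160^(166/83) = 160^2 ≡ 49 (mod 167). None of these is 1, so 160 has order 166 = φ(167), so it is a primitive root mod 167.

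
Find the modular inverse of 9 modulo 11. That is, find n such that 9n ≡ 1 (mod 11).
5

Using Extended Euclidean Algorithm:
gcd(9, 11) = 1
Bezout coefficients: 9 × 5 + 11 × -4 = 1
So 9 × 5 ≡ 1 (mod 11)
The inverse is 5 mod 11 = 5
Verification: 9 × 5 = 45 = 4 × 11 + 1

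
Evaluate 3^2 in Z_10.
2 = 2 (binary 10). Repeated squaring mod 10: 3^1 ≡ 3; 3^2 ≡ 3² = 9 ≡ 9. So 3^2 ≡ 9 (mod 10).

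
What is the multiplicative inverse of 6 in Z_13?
11

Using Extended Euclidean Algorithm:
gcd(6, 13) = 1
Bezout coefficients: 6 × -2 + 13 × 1 = 1
So 6 × -2 ≡ 1 (mod 13)
The inverse is -2 mod 13 = 11
Verification: 6 × 11 = 66 = 5 × 13 + 1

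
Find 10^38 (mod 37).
Using Fermat: 10^{36} ≡ 1 (mod 37). 38 ≡ 2 (mod 36). So 10^{38} ≡ 10^{2} ≡ 26 (mod 37)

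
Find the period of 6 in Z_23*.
Powers of 6 mod 23: 6^1≡6, 6^2≡13, 6^3≡9, 6^4≡8, 6^5≡2, 6^6≡12, 6^7≡3, 6^8≡18, 6^9≡16, 6^10≡4, 6^11≡1. Order = 11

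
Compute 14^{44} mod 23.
1

Using successive squaring:
Binary expansion of 44: 101100
Powers of 14 mod 23 (each is the square of the previous):
  14^1 ≡ 14 (mod 23)
  14^2 ≡ 14² = 196 ≡ 12 (mod 23)
  14^4 ≡ 12² = 144 ≡ 6 (mod 23)
  14^8 ≡ 6² = 36 ≡ 13 (mod 23)
  14^16 ≡ 13² = 169 ≡ 8 (mod 23)
  14^32 ≡ 8² = 64 ≡ 18 (mod 23)
44 = 32 + 8 + 4, so 14^44 = 14^32 × 14^8 × 14^4 ≡ 18 × 13 × 6 (mod 23)
Multiplying step by step:
  18 × 13 = 234 ≡ 4 (mod 23)
  4 × 6 = 24 ≡ 1 (mod 23)
Result: 14^44 ≡ 1 (mod 23)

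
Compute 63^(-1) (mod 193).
63^(-1) ≡ 144 (mod 193). Verification: 63 × 144 = 9072 ≡ 1 (mod 193)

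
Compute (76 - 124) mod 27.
6

(76 - 124) = -48
-48 mod 27 = 6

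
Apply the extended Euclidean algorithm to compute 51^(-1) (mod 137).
Extended GCD: 51(43) + 137(-16) = 1. So 51^(-1) ≡ 43 ≡ 43 (mod 137). Verify: 51 × 43 = 2193 ≡ 1 (mod 137)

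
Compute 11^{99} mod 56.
43

Using successive squaring:
Binary expansion of 99: 1100011
Powers of 11 mod 56 (each is the square of the previous):
  11^1 ≡ 11 (mod 56)
  11^2 ≡ 11² = 121 ≡ 9 (mod 56)
  11^4 ≡ 9² = 81 ≡ 25 (mod 56)
  11^8 ≡ 25² = 625 ≡ 9 (mod 56)
  11^16 ≡ 9² = 81 ≡ 25 (mod 56)
  11^32 ≡ 25² = 625 ≡ 9 (mod 56)
  11^64 ≡ 9² = 81 ≡ 25 (mod 56)
99 = 64 + 32 + 2 + 1, so 11^99 = 11^64 × 11^32 × 11^2 × 11^1 ≡ 25 × 9 × 9 × 11 (mod 56)
Multiplying step by step:
  25 × 9 = 225 ≡ 1 (mod 56)
  1 × 9 = 9 ≡ 9 (mod 56)
  9 × 11 = 99 ≡ 43 (mod 56)
Result: 11^99 ≡ 43 (mod 56)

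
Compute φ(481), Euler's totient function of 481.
432

Prime factorization: 481 = 13 × 37
Using the formula φ(n) = n × Π(1 - 1/p) for each prime factor p:
φ(481) = 481 × (1 - 1/13) × (1 - 1/37)
φ(481) = 432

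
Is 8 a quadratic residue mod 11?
By Euler's criterion: 8^{5} ≡ 10 (mod 11). Since this equals -1 (≡ 10), 8 is not a QR.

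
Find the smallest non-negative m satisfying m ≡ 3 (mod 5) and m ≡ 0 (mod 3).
M = 5 × 3 = 15. M₁ = 3, y₁ ≡ 2 (mod 5). M₂ = 5, y₂ ≡ 2 (mod 3). m = 3×3×2 + 0×5×2 ≡ 3 (mod 15)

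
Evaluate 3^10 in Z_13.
10 = 8 + 2 (binary 1010). Repeated squaring mod 13: 3^1 ≡ 3; 3^2 ≡ 3² = 9 ≡ 9; 3^4 ≡ 9² = 81 ≡ 3; 3^8 ≡ 3² = 9 ≡ 9. Multiply: 3^10 = 3^8 × 3^2 ≡ 9 × 9 (mod 13): 9 × 9 = 81 ≡ 3. So 3^10 ≡ 3 (mod 13).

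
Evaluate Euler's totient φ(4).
2

Prime factorization: 4 = 2^2
Using the formula φ(n) = n × Π(1 - 1/p) for each prime factor p:
φ(4) = 4 × (1 - 1/2)
φ(4) = 2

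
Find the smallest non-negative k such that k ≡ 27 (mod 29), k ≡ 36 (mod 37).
665

Using the Chinese Remainder Theorem:
M = product of moduli = 1073
For equation 1: M_1 = 37, 37 ≡ 8 (mod 29), inverse of 37 mod 29 is 11 (check: 8 × 11 = 88 ≡ 1 (mod 29))
For equation 2: M_2 = 29, 29 ≡ 29 (mod 37), inverse of 29 mod 37 is 23 (check: 29 × 23 = 667 ≡ 1 (mod 37))
Combine: k ≡ Σ r_i×M_i×(M_i⁻¹ mod m_i) = 27×37×11 + 36×29×23 = 10989 + 24012 = 35001
35001 mod 1073 = 665
k ≡ 665 (mod 1073)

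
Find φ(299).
264

Prime factorization: 299 = 13 × 23
Using the formula φ(n) = n × Π(1 - 1/p) for each prime factor p:
φ(299) = 299 × (1 - 1/13) × (1 - 1/23)
φ(299) = 264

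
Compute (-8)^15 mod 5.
Using Fermat: (-8)^{4} ≡ 1 (mod 5). 15 ≡ 3 (mod 4). So (-8)^{15} ≡ (-8)^{3} ≡ 3 (mod 5)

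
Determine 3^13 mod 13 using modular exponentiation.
Using Fermat: 3^{12} ≡ 1 (mod 13). 13 ≡ 1 (mod 12). So 3^{13} ≡ 3^{1} ≡ 3 (mod 13)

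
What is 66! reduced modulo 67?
By Wilson's theorem, (66)! ≡ -1 ≡ 66 (mod 67)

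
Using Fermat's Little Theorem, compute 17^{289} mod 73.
17

By Fermat's Little Theorem, a^(p-1) ≡ 1 (mod p) for prime p and gcd(a, p) = 1
Here p = 73, so 17^72 ≡ 1 (mod 73)
We can reduce the exponent: 289 mod 72 = 1
So 17^289 ≡ 17^1 (mod 73)
Computing: 17^1 mod 73 = 17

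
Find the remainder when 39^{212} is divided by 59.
By Fermat: 39^{58} ≡ 1 (mod 59). 212 = 3×58 + 38. So 39^{212} ≡ 39^{38} ≡ 41 (mod 59)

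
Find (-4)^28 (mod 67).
Using repeated squaring. (-4) ≡ 63 (mod 67). 28 = 16 + 8 + 4 (binary 11100). Repeated squaring mod 67: 63^1 ≡ 63; 63^2 ≡ 63² = 3969 ≡ 16; 63^4 ≡ 16² = 256 ≡ 55; 63^8 ≡ 55² = 3025 ≡ 10; 63^16 ≡ 10² = 100 ≡ 33. Multiply: (-4)^28 ≡ 63^16 × 63^8 × 63^4 ≡ 33 × 10 × 55 (mod 67): 33 × 10 = 330 ≡ 62; 62 × 55 = 3410 ≡ 60. So (-4)^28 ≡ 60 (mod 67).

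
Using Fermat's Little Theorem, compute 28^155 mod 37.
By Fermat: 28^{36} ≡ 1 (mod 37). 155 = 4×36 + 11. So 28^{155} ≡ 28^{11} ≡ 30 (mod 37)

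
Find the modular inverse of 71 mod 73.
71^(-1) ≡ 36 (mod 73). Verification: 71 × 36 = 2556 ≡ 1 (mod 73)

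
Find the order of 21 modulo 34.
Powers of 21 mod 34: 21^1≡21, 21^2≡33, 21^3≡13, 21^4≡1. Order = 4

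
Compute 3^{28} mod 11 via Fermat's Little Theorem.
5

By Fermat's Little Theorem, a^(p-1) ≡ 1 (mod p) for prime p and gcd(a, p) = 1
Here p = 11, so 3^10 ≡ 1 (mod 11)
We can reduce the exponent: 28 mod 10 = 8
So 3^28 ≡ 3^8 (mod 11)
Computing: 3^8 mod 11 = 5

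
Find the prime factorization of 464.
2^4 × 29

Divide by primes starting from smallest:
464 ÷ 2 = 232
232 ÷ 2 = 116
116 ÷ 2 = 58
58 ÷ 2 = 29
29 ÷ 29 = 1

464 = 2^4 × 29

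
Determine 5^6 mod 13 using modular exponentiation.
6 = 4 + 2 (binary 110). Repeated squaring mod 13: 5^1 ≡ 5; 5^2 ≡ 5² = 25 ≡ 12; 5^4 ≡ 12² = 144 ≡ 1. Multiply: 5^6 = 5^4 × 5^2 ≡ 1 × 12 (mod 13): 1 × 12 = 12 ≡ 12. So 5^6 ≡ 12 (mod 13).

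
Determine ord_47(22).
Powers of 22 mod 47: 22^1≡22, 22^2≡14, 22^3≡26, 22^4≡8, 22^5≡35, 22^6≡18, 22^7≡20, 22^8≡17, 22^9≡45, 22^10≡3, 22^11≡19, 22^12≡42, 22^13≡31, 22^14≡24, 22^15≡11, 22^16≡7, 22^17≡13, 22^18≡4, 22^19≡41, 22^20≡9, 22^21≡10, 22^22≡32, 22^23≡46, 22^24≡25, 22^25≡33, 22^26≡21, 22^27≡39, 22^28≡12, 22^29≡29, 22^30≡27, 22^31≡30, 22^32≡2, 22^33≡44, 22^34≡28, 22^35≡5, 22^36≡16, 22^37≡23, 22^38≡36, 22^39≡40, 22^40≡34, 22^41≡43, 22^42≡6, 22^43≡38, 22^44≡37, 22^45≡15, 22^46≡1. Order = 46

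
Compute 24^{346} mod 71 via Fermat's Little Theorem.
10

By Fermat's Little Theorem, a^(p-1) ≡ 1 (mod p) for prime p and gcd(a, p) = 1
Here p = 71, so 24^70 ≡ 1 (mod 71)
We can reduce the exponent: 346 mod 70 = 66
So 24^346 ≡ 24^66 (mod 71)
Computing: 24^66 mod 71 = 10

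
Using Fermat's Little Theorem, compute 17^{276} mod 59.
28

By Fermat's Little Theorem, a^(p-1) ≡ 1 (mod p) for prime p and gcd(a, p) = 1
Here p = 59, so 17^58 ≡ 1 (mod 59)
We can reduce the exponent: 276 mod 58 = 44
So 17^276 ≡ 17^44 (mod 59)
Computing: 17^44 mod 59 = 28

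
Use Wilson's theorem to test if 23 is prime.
(22)! mod 23 = 22. Since 22 ≡ -1 (mod 23), 23 is prime.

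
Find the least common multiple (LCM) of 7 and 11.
77

First find GCD(7, 11) using the Euclidean algorithm:
7 = 0 × 11 + 7
11 = 1 × 7 + 4
7 = 1 × 4 + 3
4 = 1 × 3 + 1
3 = 3 × 1 + 0
GCD(7, 11) = 1

LCM formula: LCM(a, b) = (a × b) / GCD(a, b)
LCM(7, 11) = (7 × 11) / 1
LCM(7, 11) = 77 / 1
LCM(7, 11) = 77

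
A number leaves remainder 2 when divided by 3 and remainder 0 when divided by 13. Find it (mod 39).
M = 3 × 13 = 39. M₁ = 13, y₁ ≡ 1 (mod 3). M₂ = 3, y₂ ≡ 9 (mod 13). t = 2×13×1 + 0×3×9 ≡ 26 (mod 39)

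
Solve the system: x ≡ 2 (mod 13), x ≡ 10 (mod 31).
M = 13 × 31 = 403. M₁ = 31, y₁ ≡ 8 (mod 13). M₂ = 13, y₂ ≡ 12 (mod 31). x = 2×31×8 + 10×13×12 ≡ 41 (mod 403)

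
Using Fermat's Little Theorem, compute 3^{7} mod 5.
2

By Fermat's Little Theorem, a^(p-1) ≡ 1 (mod p) for prime p and gcd(a, p) = 1
Here p = 5, so 3^4 ≡ 1 (mod 5)
We can reduce the exponent: 7 mod 4 = 3
So 3^7 ≡ 3^3 (mod 5)
Computing: 3^3 mod 5 = 2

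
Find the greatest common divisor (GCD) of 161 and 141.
1

Using the Euclidean algorithm:
161 = 1 × 141 + 20
141 = 7 × 20 + 1
20 = 20 × 1 + 0

GCD(161, 141) = 1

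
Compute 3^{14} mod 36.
9

Using successive squaring:
Binary expansion of 14: 1110
Powers of 3 mod 36 (each is the square of the previous):
  3^1 ≡ 3 (mod 36)
  3^2 ≡ 3² = 9 ≡ 9 (mod 36)
  3^4 ≡ 9² = 81 ≡ 9 (mod 36)
  3^8 ≡ 9² = 81 ≡ 9 (mod 36)
14 = 8 + 4 + 2, so 3^14 = 3^8 × 3^4 × 3^2 ≡ 9 × 9 × 9 (mod 36)
Multiplying step by step:
  9 × 9 = 81 ≡ 9 (mod 36)
  9 × 9 = 81 ≡ 9 (mod 36)
Result: 3^14 ≡ 9 (mod 36)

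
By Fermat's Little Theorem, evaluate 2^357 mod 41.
By Fermat: 2^{40} ≡ 1 (mod 41). 357 ≡ 37 (mod 40). So 2^{357} ≡ 2^{37} ≡ 36 (mod 41)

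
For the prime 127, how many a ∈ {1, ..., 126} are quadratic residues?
For prime 127, there are (p-1)/2 = (127-1)/2 = 63 quadratic residues (excluding 0).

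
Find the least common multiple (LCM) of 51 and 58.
2958

First find GCD(51, 58) using the Euclidean algorithm:
51 = 0 × 58 + 51
58 = 1 × 51 + 7
51 = 7 × 7 + 2
7 = 3 × 2 + 1
2 = 2 × 1 + 0
GCD(51, 58) = 1

LCM formula: LCM(a, b) = (a × b) / GCD(a, b)
LCM(51, 58) = (51 × 58) / 1
LCM(51, 58) = 2958 / 1
LCM(51, 58) = 2958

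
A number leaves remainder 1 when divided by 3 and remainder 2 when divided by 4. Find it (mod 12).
M = 3 × 4 = 12. M₁ = 4, y₁ ≡ 1 (mod 3). M₂ = 3, y₂ ≡ 3 (mod 4). r = 1×4×1 + 2×3×3 ≡ 10 (mod 12)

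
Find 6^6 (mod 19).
6 = 4 + 2 (binary 110). Repeated squaring mod 19: 6^1 ≡ 6; 6^2 ≡ 6² = 36 ≡ 17; 6^4 ≡ 17² = 289 ≡ 4. Multiply: 6^6 = 6^4 × 6^2 ≡ 4 × 17 (mod 19): 4 × 17 = 68 ≡ 11. So 6^6 ≡ 11 (mod 19).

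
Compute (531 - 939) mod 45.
42

(531 - 939) = -408
-408 mod 45 = 42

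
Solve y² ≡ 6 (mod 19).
The square roots of 6 mod 19 are 5 and 14. Verify: 5² = 25 ≡ 6 (mod 19)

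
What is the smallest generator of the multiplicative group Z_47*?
p - 1 = 46 has prime divisors 2, 23. h is a primitive root mod 47 iff h^(46/q) ≢ 1 (mod 47) for each such q.
h = 2: 2^23 ≡ 1, 2^2 ≡ 4 (mod 47); 2^23 ≡ 1, so not a primitive root.
h = 3: 3^23 ≡ 1, 3^2 ≡ 9 (mod 47); 3^23 ≡ 1, so not a primitive root.
h = 4: 4^23 ≡ 1, 4^2 ≡ 16 (mod 47); 4^23 ≡ 1, so not a primitive root.
h = 5: 5^23 ≡ 46, 5^2 ≡ 25 (mod 47); none is 1, so 5 has order 46 and is a primitive root.
The smallest primitive root mod 47 is g = 5.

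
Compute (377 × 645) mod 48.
45

(377 × 645) = 243165
243165 mod 48 = 45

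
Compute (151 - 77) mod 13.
9

(151 - 77) = 74
74 mod 13 = 9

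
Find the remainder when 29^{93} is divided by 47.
By Fermat: 29^{46} ≡ 1 (mod 47). 93 = 2×46 + 1. So 29^{93} ≡ 29^{1} ≡ 29 (mod 47)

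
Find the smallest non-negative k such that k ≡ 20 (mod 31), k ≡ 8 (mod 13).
268

Using the Chinese Remainder Theorem:
M = product of moduli = 403
For equation 1: M_1 = 13, 13 ≡ 13 (mod 31), inverse of 13 mod 31 is 12 (check: 13 × 12 = 156 ≡ 1 (mod 31))
For equation 2: M_2 = 31, 31 ≡ 5 (mod 13), inverse of 31 mod 13 is 8 (check: 5 × 8 = 40 ≡ 1 (mod 13))
Combine: k ≡ Σ r_i×M_i×(M_i⁻¹ mod m_i) = 20×13×12 + 8×31×8 = 3120 + 1984 = 5104
5104 mod 403 = 268
k ≡ 268 (mod 403)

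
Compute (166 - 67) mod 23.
7

(166 - 67) = 99
99 mod 23 = 7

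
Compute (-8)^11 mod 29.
Using repeated squaring. (-8) ≡ 21 (mod 29). 11 = 8 + 2 + 1 (binary 1011). Repeated squaring mod 29: 21^1 ≡ 21; 21^2 ≡ 21² = 441 ≡ 6; 21^4 ≡ 6² = 36 ≡ 7; 21^8 ≡ 7² = 49 ≡ 20. Multiply: (-8)^11 ≡ 21^8 × 21^2 × 21^1 ≡ 20 × 6 × 21 (mod 29): 20 × 6 = 120 ≡ 4; 4 × 21 = 84 ≡ 26. So (-8)^11 ≡ 26 (mod 29).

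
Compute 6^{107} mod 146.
134

Using successive squaring:
Binary expansion of 107: 1101011
Powers of 6 mod 146 (each is the square of the previous):
  6^1 ≡ 6 (mod 146)
  6^2 ≡ 6² = 36 ≡ 36 (mod 146)
  6^4 ≡ 36² = 1296 ≡ 128 (mod 146)
  6^8 ≡ 128² = 16384 ≡ 32 (mod 146)
  6^16 ≡ 32² = 1024 ≡ 2 (mod 146)
  6^32 ≡ 2² = 4 ≡ 4 (mod 146)
  6^64 ≡ 4² = 16 ≡ 16 (mod 146)
107 = 64 + 32 + 8 + 2 + 1, so 6^107 = 6^64 × 6^32 × 6^8 × 6^2 × 6^1 ≡ 16 × 4 × 32 × 36 × 6 (mod 146)
Multiplying step by step:
  16 × 4 = 64 ≡ 64 (mod 146)
  64 × 32 = 2048 ≡ 4 (mod 146)
  4 × 36 = 144 ≡ 144 (mod 146)
  144 × 6 = 864 ≡ 134 (mod 146)
Result: 6^107 ≡ 134 (mod 146)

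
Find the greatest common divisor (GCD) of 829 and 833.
1

Using the Euclidean algorithm:
829 = 0 × 833 + 829
833 = 1 × 829 + 4
829 = 207 × 4 + 1
4 = 4 × 1 + 0

GCD(829, 833) = 1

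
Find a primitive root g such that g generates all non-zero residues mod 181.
p - 1 = 180 has prime divisors 2, 3, 5. h is a primitive root mod 181 iff h^(180/q) ≢ 1 (mod 181) for each such q.
h = 2: 2^90 ≡ 180, 2^60 ≡ 48, 2^36 ≡ 59 (mod 181); none is 1, so 2 has order 180 and is a primitive root.
The smallest primitive root mod 181 is g = 2.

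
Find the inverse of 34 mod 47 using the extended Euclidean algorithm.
Extended GCD: 34(18) + 47(-13) = 1. So 34^(-1) ≡ 18 ≡ 18 (mod 47). Verify: 34 × 18 = 612 ≡ 1 (mod 47)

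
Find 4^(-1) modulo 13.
10

Using Extended Euclidean Algorithm:
gcd(4, 13) = 1
Bezout coefficients: 4 × -3 + 13 × 1 = 1
So 4 × -3 ≡ 1 (mod 13)
The inverse is -3 mod 13 = 10
Verification: 4 × 10 = 40 = 3 × 13 + 1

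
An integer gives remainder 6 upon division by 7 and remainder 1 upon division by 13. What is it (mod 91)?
M = 7 × 13 = 91. M₁ = 13, y₁ ≡ 6 (mod 7). M₂ = 7, y₂ ≡ 2 (mod 13). x = 6×13×6 + 1×7×2 ≡ 27 (mod 91). The smallest positive such number is 27.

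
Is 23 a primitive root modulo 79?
No

To verify, check if 23^(78/q) ≢ 1 (mod 79) for each prime divisor q of 78
Divisors of 78 = 78: [1, 2, 3, 6, 13, 26, 39, 78]
  23^(78/2) = 23^39 ≡ 1 (mod 79)
  23^(78/3) = 23^26 ≡ 55 (mod 79)
  23^(78/13) = 23^6 ≡ 1 (mod 79)
Conclusion: 23 is not a primitive root modulo 79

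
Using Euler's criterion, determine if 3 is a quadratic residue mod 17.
By Euler's criterion: 3^{8} ≡ 16 (mod 17). Since this equals -1 (≡ 16), 3 is not a QR.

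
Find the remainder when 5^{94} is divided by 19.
By Fermat: 5^{18} ≡ 1 (mod 19). 94 = 5×18 + 4. So 5^{94} ≡ 5^{4} ≡ 17 (mod 19)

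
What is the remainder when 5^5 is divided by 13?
5 = 4 + 1 (binary 101). Repeated squaring mod 13: 5^1 ≡ 5; 5^2 ≡ 5² = 25 ≡ 12; 5^4 ≡ 12² = 144 ≡ 1. Multiply: 5^5 = 5^4 × 5^1 ≡ 1 × 5 (mod 13): 1 × 5 = 5 ≡ 5. So 5^5 ≡ 5 (mod 13).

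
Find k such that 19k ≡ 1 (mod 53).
19^(-1) ≡ 14 (mod 53). Verification: 19 × 14 = 266 ≡ 1 (mod 53)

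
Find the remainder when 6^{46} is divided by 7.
By Fermat: 6^{6} ≡ 1 (mod 7). 46 = 7×6 + 4. So 6^{46} ≡ 6^{4} ≡ 1 (mod 7)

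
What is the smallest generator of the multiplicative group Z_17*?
p - 1 = 16 has prime divisors 2. h is a primitive root mod 17 iff h^(16/q) ≢ 1 (mod 17) for each such q.
h = 2: 2^8 ≡ 1 (mod 17); 2^8 ≡ 1, so not a primitive root.
h = 3: 3^8 ≡ 16 (mod 17); none is 1, so 3 has order 16 and is a primitive root.
The smallest primitive root mod 17 is g = 3.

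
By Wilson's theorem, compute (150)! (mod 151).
By Wilson's theorem, (150)! ≡ -1 ≡ 150 (mod 151)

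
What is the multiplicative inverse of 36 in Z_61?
39

Using Extended Euclidean Algorithm:
gcd(36, 61) = 1
Bezout coefficients: 36 × -22 + 61 × 13 = 1
So 36 × -22 ≡ 1 (mod 61)
The inverse is -22 mod 61 = 39
Verification: 36 × 39 = 1404 = 23 × 61 + 1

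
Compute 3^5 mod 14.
5 = 4 + 1 (binary 101). Repeated squaring mod 14: 3^1 ≡ 3; 3^2 ≡ 3² = 9 ≡ 9; 3^4 ≡ 9² = 81 ≡ 11. Multiply: 3^5 = 3^4 × 3^1 ≡ 11 × 3 (mod 14): 11 × 3 = 33 ≡ 5. So 3^5 ≡ 5 (mod 14).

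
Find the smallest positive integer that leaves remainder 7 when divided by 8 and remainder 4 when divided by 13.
M = 8 × 13 = 104. M₁ = 13, y₁ ≡ 5 (mod 8). M₂ = 8, y₂ ≡ 5 (mod 13). r = 7×13×5 + 4×8×5 ≡ 95 (mod 104). The smallest positive such number is 95.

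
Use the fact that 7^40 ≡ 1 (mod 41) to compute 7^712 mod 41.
By Fermat: 7^{40} ≡ 1 (mod 41). 712 ≡ 32 (mod 40). So 7^{712} ≡ 7^{32} ≡ 10 (mod 41)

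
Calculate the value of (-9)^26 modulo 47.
Using repeated squaring. (-9) ≡ 38 (mod 47). 26 = 16 + 8 + 2 (binary 11010). Repeated squaring mod 47: 38^1 ≡ 38; 38^2 ≡ 38² = 1444 ≡ 34; 38^4 ≡ 34² = 1156 ≡ 28; 38^8 ≡ 28² = 784 ≡ 32; 38^16 ≡ 32² = 1024 ≡ 37. Multiply: (-9)^26 ≡ 38^16 × 38^8 × 38^2 ≡ 37 × 32 × 34 (mod 47): 37 × 32 = 1184 ≡ 9; 9 × 34 = 306 ≡ 24. So (-9)^26 ≡ 24 (mod 47).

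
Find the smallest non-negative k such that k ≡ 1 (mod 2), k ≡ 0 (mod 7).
7

Using the Chinese Remainder Theorem:
M = product of moduli = 14
For equation 1: M_1 = 7, 7 ≡ 1 (mod 2), inverse of 7 mod 2 is 1 (check: 1 × 1 = 1 ≡ 1 (mod 2))
For equation 2: M_2 = 2, 2 ≡ 2 (mod 7), inverse of 2 mod 7 is 4 (check: 2 × 4 = 8 ≡ 1 (mod 7))
Combine: k ≡ Σ r_i×M_i×(M_i⁻¹ mod m_i) = 1×7×1 + 0×2×4 = 7 + 0 = 7
7 mod 14 = 7
k ≡ 7 (mod 14)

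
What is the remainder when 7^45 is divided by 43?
Using Fermat: 7^{42} ≡ 1 (mod 43). 45 ≡ 3 (mod 42). So 7^{45} ≡ 7^{3} ≡ 42 (mod 43)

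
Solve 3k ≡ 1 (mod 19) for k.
13

Using Extended Euclidean Algorithm:
gcd(3, 19) = 1
Bezout coefficients: 3 × -6 + 19 × 1 = 1
So 3 × -6 ≡ 1 (mod 19)
The inverse is -6 mod 19 = 13
Verification: 3 × 13 = 39 = 2 × 19 + 1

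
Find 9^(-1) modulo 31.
7

Using Extended Euclidean Algorithm:
gcd(9, 31) = 1
Bezout coefficients: 9 × 7 + 31 × -2 = 1
So 9 × 7 ≡ 1 (mod 31)
The inverse is 7 mod 31 = 7
Verification: 9 × 7 = 63 = 2 × 31 + 1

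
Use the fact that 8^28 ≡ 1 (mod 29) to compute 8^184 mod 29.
By Fermat: 8^{28} ≡ 1 (mod 29). 184 = 6×28 + 16. So 8^{184} ≡ 8^{16} ≡ 23 (mod 29)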